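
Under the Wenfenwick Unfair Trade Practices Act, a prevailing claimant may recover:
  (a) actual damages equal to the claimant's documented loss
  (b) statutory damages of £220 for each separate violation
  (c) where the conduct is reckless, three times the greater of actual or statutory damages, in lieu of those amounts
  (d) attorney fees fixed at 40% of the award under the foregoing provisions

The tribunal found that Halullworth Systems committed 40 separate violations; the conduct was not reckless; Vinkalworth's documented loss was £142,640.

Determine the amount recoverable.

£212,016

Statutory damages: 40 × £220 = £8,800
Conduct not reckless: the in-lieu enhancement does not apply.
Actual plus statutory damages: £142,640 + £8,800 = £151,440
Attorney fees: 40% of £151,440 = £60,576
Total recovery: £151,440 + £60,576 = £212,016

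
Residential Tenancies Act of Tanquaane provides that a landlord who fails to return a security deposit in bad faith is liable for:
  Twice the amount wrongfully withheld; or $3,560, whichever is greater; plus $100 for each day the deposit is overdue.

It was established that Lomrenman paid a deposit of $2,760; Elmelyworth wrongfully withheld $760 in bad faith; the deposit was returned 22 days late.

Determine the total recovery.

$5,760

Doubled: 2 × $760 = $1,520
Minimum $3,560: $1,520 is below the minimum → $3,560
Late-return penalty: 22 × $100 = $2,200
Damages plus late penalty: $3,560 + $2,200 = $5,760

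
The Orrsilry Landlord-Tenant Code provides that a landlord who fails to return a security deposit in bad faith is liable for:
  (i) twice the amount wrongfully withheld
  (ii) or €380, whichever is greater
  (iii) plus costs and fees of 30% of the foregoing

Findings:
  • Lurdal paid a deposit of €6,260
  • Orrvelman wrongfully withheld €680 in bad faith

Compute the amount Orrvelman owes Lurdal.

€1,768

Doubled: 2 × €680 = €1,360
Minimum €380: €1,360 meets the minimum, no increase.
Costs and fees: 30% of €1,360 = €408
Total recovery: €1,360 + €408 = €1,768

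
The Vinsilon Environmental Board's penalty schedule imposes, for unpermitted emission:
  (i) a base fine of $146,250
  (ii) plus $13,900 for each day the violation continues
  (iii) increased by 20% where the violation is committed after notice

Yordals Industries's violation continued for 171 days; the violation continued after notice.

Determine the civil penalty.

Per-day component: 171 × $13,900 = $2,376,900
Base plus per-day: $146,250 + $2,376,900 = $2,523,150
Enhancement: 20% of $2,523,150 = $504,630
Enhanced fine: $2,523,150 + $504,630 = $3,027,780

$3,027,780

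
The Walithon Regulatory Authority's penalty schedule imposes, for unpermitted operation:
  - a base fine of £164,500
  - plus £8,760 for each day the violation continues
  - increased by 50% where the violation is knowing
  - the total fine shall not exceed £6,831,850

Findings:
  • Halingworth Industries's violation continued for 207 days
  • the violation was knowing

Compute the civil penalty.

£2,966,730

Per-day component: 207 × £8,760 = £1,813,320
Base plus per-day: £164,500 + £1,813,320 = £1,977,820
Enhancement: 50% of £1,977,820 = £988,910
Enhanced fine: £1,977,820 + £988,910 = £2,966,730
Cap at £6,831,850: £2,966,730 is within the cap, no reduction.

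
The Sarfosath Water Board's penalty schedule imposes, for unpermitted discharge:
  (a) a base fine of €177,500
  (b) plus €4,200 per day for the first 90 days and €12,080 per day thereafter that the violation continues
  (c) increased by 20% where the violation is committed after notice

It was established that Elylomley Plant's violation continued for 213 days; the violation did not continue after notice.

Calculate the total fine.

First 90 days: 90 × €4,200 = €378,000
Remaining days: (213 − 90) × €12,080 = €1,485,840
Per-day component: €378,000 + €1,485,840 = €1,863,840
Base plus per-day: €177,500 + €1,863,840 = €2,041,340
The violation did not continue after notice: no 20% increase.

€2,041,340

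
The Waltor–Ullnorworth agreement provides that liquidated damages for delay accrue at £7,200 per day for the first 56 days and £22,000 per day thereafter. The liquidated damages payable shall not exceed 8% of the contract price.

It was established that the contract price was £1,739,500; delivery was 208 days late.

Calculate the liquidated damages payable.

£139,160

First 56 days: 56 × £7,200 = £403,200
Remaining days: (208 − 56) × £22,000 = £3,344,000
Accrued per-day damages: £403,200 + £3,344,000 = £3,747,200
Cap: 8% of £1,739,500 = £139,160
Cap at £139,160: £3,747,200 exceeds the cap → £139,160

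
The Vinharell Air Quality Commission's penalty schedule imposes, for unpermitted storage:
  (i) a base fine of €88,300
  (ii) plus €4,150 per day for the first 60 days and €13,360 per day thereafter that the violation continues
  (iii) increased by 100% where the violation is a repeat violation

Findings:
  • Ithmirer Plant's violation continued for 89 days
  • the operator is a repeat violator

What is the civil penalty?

First 60 days: 60 × €4,150 = €249,000
Remaining days: (89 − 60) × €13,360 = €387,440
Per-day component: €249,000 + €387,440 = €636,440
Base plus per-day: €88,300 + €636,440 = €724,740
Enhancement: 100% of €724,740 = €724,740
Enhanced fine: €724,740 + €724,740 = €1,449,480

€1,449,480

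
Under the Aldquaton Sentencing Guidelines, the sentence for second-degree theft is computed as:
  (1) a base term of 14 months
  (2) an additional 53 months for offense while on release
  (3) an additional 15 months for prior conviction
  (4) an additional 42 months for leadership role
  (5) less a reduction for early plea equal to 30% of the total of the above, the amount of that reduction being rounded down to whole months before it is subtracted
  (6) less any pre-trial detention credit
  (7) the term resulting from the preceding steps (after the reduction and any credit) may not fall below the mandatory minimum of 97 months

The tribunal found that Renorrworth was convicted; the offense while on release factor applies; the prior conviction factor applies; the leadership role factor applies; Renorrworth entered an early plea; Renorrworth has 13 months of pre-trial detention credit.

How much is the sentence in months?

Sentence: 97 months

Offense while on release enhancement: +53 months
Prior conviction enhancement: +15 months
Leadership role enhancement: +42 months
Adjusted term: 14 months + 53 months + 15 months + 42 months = 124 months
Early plea reduction: 30% of 124 months = 37 months (rounded down)
After reduction: 124 − 37 = 87 months
Less pre-trial detention credit: 87 months − 13 months = 74 months
Minimum 97 months: 74 months is below the minimum → 97 months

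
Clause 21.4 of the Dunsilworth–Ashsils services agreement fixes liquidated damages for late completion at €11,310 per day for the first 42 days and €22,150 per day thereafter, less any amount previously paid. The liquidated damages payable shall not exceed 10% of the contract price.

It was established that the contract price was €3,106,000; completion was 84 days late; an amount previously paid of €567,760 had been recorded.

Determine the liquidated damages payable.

First 42 days: 42 × €11,310 = €475,020
Remaining days: (84 − 42) × €22,150 = €930,300
Accrued per-day damages: €475,020 + €930,300 = €1,405,320
Less amount previously paid: €1,405,320 − €567,760 = €837,560
Cap: 10% of €3,106,000 = €310,600
Cap at €310,600: €837,560 exceeds the cap → €310,600

€310,600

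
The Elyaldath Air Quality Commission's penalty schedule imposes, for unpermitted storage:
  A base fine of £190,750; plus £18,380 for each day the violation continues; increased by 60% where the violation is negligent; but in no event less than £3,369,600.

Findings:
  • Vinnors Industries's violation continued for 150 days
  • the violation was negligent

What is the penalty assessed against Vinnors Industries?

£4,716,400

Per-day component: 150 × £18,380 = £2,757,000
Base plus per-day: £190,750 + £2,757,000 = £2,947,750
Enhancement: 60% of £2,947,750 = £1,768,650
Enhanced fine: £2,947,750 + £1,768,650 = £4,716,400
Minimum £3,369,600: £4,716,400 meets the minimum, no increase.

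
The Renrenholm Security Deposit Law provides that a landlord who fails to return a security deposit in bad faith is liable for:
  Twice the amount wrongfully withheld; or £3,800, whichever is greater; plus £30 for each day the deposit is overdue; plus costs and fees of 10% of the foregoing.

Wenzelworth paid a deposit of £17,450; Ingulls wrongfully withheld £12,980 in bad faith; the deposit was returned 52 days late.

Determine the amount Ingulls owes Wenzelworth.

Doubled: 2 × £12,980 = £25,960
Minimum £3,800: £25,960 meets the minimum, no increase.
Late-return penalty: 52 × £30 = £1,560
Damages plus late penalty: £25,960 + £1,560 = £27,520
Costs and fees: 10% of £27,520 = £2,752
Total recovery: £27,520 + £2,752 = £30,272

£30,272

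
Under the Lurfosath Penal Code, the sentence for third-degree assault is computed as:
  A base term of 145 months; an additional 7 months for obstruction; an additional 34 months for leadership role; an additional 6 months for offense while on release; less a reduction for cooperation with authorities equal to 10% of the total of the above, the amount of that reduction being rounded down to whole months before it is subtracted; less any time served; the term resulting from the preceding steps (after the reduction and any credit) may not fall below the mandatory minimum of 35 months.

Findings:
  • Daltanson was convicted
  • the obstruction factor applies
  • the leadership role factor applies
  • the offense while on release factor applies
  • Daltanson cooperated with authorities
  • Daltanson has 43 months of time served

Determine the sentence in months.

Obstruction enhancement: +7 months
Leadership role enhancement: +34 months
Offense while on release enhancement: +6 months
Adjusted term: 145 months + 7 months + 34 months + 6 months = 192 months
Cooperation with authorities reduction: 10% of 192 months = 19 months (rounded down)
After reduction: 192 − 19 = 173 months
Less time served: 173 months − 43 months = 130 months
Minimum 35 months: 130 months meets the minimum, no increase.

130 months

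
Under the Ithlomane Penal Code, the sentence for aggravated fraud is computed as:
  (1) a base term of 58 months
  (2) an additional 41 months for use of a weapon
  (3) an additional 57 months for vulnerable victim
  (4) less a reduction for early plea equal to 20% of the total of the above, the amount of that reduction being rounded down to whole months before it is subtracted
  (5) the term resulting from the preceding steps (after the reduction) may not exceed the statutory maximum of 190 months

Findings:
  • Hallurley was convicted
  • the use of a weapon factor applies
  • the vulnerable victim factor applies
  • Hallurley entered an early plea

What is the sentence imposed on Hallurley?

Use of a weapon enhancement: +41 months
Vulnerable victim enhancement: +57 months
Adjusted term: 58 months + 41 months + 57 months = 156 months
Early plea reduction: 20% of 156 months = 31 months (rounded down)
After reduction: 156 − 31 = 125 months
Cap at 190 months: 125 months is within the cap, no reduction.

125 months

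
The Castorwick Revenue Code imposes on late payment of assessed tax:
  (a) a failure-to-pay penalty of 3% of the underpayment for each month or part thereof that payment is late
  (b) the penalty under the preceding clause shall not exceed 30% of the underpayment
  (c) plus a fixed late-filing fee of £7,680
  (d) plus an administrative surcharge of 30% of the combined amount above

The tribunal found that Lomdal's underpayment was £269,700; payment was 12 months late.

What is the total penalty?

Accrued rate: 3% × 12 = 36%, capped at 30% → 30%
Failure-to-pay penalty: 30% of £269,700 = £80,910
Penalty before surcharge: £80,910 + £7,680 = £88,590
Administrative surcharge: 30% of £88,590 = £26,577
Total penalty: £88,590 + £26,577 = £115,167

Penalty: £115,167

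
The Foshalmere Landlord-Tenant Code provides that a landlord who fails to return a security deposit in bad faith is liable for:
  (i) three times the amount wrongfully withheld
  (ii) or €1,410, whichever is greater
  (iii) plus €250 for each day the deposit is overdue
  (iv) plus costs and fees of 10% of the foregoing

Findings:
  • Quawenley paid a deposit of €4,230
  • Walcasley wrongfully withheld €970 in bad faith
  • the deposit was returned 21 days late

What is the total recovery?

€8,976

Trebled: 3 × €970 = €2,910
Minimum €1,410: €2,910 meets the minimum, no increase.
Late-return penalty: 21 × €250 = €5,250
Damages plus late penalty: €2,910 + €5,250 = €8,160
Costs and fees: 10% of €8,160 = €816
Total recovery: €8,160 + €816 = €8,976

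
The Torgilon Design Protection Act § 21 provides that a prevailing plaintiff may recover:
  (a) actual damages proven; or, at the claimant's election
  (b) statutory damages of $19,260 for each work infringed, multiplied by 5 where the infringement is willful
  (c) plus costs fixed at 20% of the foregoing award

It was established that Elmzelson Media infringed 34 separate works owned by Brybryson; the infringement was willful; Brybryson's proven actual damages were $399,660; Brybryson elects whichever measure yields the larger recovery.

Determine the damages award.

Statutory damages: 34 × $19,260 = $654,840
Multiplied by 5: 5 × $654,840 = $3,274,200
Greater of actual damages ($399,660) or enhanced statutory damages ($3,274,200): $3,274,200
Costs: 20% of $3,274,200 = $654,840
Award plus costs: $3,274,200 + $654,840 = $3,929,040

$3,929,040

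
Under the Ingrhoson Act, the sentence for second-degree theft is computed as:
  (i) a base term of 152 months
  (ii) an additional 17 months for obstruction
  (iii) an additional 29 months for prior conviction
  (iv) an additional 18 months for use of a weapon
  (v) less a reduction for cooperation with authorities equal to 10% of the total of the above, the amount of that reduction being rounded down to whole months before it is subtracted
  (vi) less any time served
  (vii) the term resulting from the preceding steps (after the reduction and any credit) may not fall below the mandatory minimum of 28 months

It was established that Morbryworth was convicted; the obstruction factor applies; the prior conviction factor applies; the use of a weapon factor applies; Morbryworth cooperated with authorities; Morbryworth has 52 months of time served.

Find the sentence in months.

143 months

Obstruction enhancement: +17 months
Prior conviction enhancement: +29 months
Use of a weapon enhancement: +18 months
Adjusted term: 152 months + 17 months + 29 months + 18 months = 216 months
Cooperation with authorities reduction: 10% of 216 months = 21 months (rounded down)
After reduction: 216 − 21 = 195 months
Less time served: 195 months − 52 months = 143 months
Minimum 28 months: 143 months meets the minimum, no increase.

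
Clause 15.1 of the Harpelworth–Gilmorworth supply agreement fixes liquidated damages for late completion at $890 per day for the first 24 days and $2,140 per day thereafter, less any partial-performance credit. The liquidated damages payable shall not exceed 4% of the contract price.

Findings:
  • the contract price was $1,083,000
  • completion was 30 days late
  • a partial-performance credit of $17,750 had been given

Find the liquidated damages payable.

$16,450

First 24 days: 24 × $890 = $21,360
Remaining days: (30 − 24) × $2,140 = $12,840
Accrued per-day damages: $21,360 + $12,840 = $34,200
Less partial-performance credit: $34,200 − $17,750 = $16,450
Cap: 4% of $1,083,000 = $43,320
Cap at $43,320: $16,450 is within the cap, no reduction.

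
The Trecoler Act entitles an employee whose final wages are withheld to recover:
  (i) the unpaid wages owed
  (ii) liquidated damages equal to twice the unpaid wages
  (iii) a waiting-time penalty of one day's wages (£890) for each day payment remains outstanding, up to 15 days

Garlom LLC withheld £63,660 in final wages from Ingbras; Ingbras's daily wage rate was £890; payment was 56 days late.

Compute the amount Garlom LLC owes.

£204,330

Doubled: 2 × £63,660 = £127,320
Penalty days: min(56, 15) = 15
Waiting-time penalty: 15 × £890 = £13,350
Total award: £63,660 + £127,320 + £13,350 = £204,330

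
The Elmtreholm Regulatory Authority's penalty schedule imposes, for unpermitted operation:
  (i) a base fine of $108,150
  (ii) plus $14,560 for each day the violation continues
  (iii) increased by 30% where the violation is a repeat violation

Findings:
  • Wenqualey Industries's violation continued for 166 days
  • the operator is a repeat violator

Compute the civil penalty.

Per-day component: 166 × $14,560 = $2,416,960
Base plus per-day: $108,150 + $2,416,960 = $2,525,110
Enhancement: 30% of $2,525,110 = $757,533
Enhanced fine: $2,525,110 + $757,533 = $3,282,643

$3,282,643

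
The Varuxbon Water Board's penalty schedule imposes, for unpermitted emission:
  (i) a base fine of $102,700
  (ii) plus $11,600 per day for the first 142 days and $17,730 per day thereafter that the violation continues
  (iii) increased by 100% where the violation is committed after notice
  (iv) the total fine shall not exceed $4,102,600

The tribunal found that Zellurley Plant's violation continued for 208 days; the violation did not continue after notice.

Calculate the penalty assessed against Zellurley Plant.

Civil penalty: $2,920,080

First 142 days: 142 × $11,600 = $1,647,200
Remaining days: (208 − 142) × $17,730 = $1,170,180
Per-day component: $1,647,200 + $1,170,180 = $2,817,380
Base plus per-day: $102,700 + $2,817,380 = $2,920,080
The violation did not continue after notice: no 100% increase.
Cap at $4,102,600: $2,920,080 is within the cap, no reduction.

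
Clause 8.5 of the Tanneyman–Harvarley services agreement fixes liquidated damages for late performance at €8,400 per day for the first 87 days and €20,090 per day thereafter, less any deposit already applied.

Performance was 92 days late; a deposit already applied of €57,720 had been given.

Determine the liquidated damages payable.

€773,530

First 87 days: 87 × €8,400 = €730,800
Remaining days: (92 − 87) × €20,090 = €100,450
Accrued per-day damages: €730,800 + €100,450 = €831,250
Less deposit already applied: €831,250 − €57,720 = €773,530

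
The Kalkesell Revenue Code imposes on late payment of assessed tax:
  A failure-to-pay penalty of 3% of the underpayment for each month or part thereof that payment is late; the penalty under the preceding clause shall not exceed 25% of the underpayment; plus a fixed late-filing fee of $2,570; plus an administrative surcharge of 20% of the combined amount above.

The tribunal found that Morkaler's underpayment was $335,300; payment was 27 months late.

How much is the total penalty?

Accrued rate: 3% × 27 = 81%, capped at 25% → 25%
Failure-to-pay penalty: 25% of $335,300 = $83,825
Penalty before surcharge: $83,825 + $2,570 = $86,395
Administrative surcharge: 20% of $86,395 = $17,279
Total penalty: $86,395 + $17,279 = $103,674

$103,674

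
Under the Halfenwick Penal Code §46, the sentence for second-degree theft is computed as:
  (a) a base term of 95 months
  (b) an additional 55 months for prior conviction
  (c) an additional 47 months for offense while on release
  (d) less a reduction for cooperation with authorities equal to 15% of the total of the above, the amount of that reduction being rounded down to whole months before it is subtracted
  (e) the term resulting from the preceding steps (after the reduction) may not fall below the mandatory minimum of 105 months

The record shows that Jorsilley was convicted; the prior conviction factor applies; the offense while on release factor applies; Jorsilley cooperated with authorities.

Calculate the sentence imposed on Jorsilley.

168 months

Prior conviction enhancement: +55 months
Offense while on release enhancement: +47 months
Adjusted term: 95 months + 55 months + 47 months = 197 months
Cooperation with authorities reduction: 15% of 197 months = 29 months (rounded down)
After reduction: 197 − 29 = 168 months
Minimum 105 months: 168 months meets the minimum, no increase.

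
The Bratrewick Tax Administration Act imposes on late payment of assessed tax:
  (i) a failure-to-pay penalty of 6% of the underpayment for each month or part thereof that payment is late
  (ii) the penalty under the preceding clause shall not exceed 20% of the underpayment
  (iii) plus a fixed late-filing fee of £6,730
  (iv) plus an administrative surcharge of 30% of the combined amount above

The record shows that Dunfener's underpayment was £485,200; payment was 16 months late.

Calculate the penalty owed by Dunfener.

Accrued rate: 6% × 16 = 96%, capped at 20% → 20%
Failure-to-pay penalty: 20% of £485,200 = £97,040
Penalty before surcharge: £97,040 + £6,730 = £103,770
Administrative surcharge: 30% of £103,770 = £31,131
Total penalty: £103,770 + £31,131 = £134,901

£134,901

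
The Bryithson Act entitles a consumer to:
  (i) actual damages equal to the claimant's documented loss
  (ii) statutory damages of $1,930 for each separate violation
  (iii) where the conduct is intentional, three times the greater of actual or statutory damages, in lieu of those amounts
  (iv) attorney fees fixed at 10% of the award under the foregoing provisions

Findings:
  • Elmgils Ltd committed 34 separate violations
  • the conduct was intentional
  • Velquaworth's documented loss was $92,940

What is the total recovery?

Statutory damages: 34 × $1,930 = $65,620
Greater of actual damages ($92,940) or statutory damages ($65,620): $92,940
Trebled: 3 × $92,940 = $278,820
Attorney fees: 10% of $278,820 = $27,882
Total recovery: $278,820 + $27,882 = $306,702

$306,702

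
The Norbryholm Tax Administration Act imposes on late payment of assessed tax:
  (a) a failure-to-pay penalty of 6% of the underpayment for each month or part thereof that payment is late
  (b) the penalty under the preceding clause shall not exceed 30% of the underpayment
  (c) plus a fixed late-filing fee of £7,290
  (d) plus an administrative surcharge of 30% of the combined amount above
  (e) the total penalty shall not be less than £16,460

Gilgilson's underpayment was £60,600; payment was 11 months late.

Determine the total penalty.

£33,111

Accrued rate: 6% × 11 = 66%, capped at 30% → 30%
Failure-to-pay penalty: 30% of £60,600 = £18,180
Penalty before surcharge: £18,180 + £7,290 = £25,470
Administrative surcharge: 30% of £25,470 = £7,641
Total penalty: £25,470 + £7,641 = £33,111
Minimum £16,460: £33,111 meets the minimum, no increase.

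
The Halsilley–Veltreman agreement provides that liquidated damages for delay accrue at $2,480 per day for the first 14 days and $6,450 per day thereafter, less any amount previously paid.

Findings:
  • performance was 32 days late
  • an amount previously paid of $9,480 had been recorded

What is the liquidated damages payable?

First 14 days: 14 × $2,480 = $34,720
Remaining days: (32 − 14) × $6,450 = $116,100
Accrued per-day damages: $34,720 + $116,100 = $150,820
Less amount previously paid: $150,820 − $9,480 = $141,340

$141,340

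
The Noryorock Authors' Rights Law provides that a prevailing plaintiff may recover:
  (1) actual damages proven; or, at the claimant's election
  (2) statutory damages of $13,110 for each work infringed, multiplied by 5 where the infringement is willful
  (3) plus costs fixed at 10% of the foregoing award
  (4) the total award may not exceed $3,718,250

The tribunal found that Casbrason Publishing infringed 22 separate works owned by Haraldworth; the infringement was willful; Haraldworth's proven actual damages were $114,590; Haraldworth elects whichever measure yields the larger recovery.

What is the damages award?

Award: $1,586,310

Statutory damages: 22 × $13,110 = $288,420
Multiplied by 5: 5 × $288,420 = $1,442,100
Greater of actual damages ($114,590) or enhanced statutory damages ($1,442,100): $1,442,100
Costs: 10% of $1,442,100 = $144,210
Award plus costs: $1,442,100 + $144,210 = $1,586,310
Cap at $3,718,250: $1,586,310 is within the cap, no reduction.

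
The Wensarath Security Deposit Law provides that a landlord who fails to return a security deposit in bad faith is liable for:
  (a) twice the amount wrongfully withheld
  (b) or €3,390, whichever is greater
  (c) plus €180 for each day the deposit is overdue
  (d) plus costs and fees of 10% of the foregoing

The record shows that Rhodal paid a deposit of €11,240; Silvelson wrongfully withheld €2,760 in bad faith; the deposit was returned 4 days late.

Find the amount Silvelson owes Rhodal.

€6,864

Doubled: 2 × €2,760 = €5,520
Minimum €3,390: €5,520 meets the minimum, no increase.
Late-return penalty: 4 × €180 = €720
Damages plus late penalty: €5,520 + €720 = €6,240
Costs and fees: 10% of €6,240 = €624
Total recovery: €6,240 + €624 = €6,864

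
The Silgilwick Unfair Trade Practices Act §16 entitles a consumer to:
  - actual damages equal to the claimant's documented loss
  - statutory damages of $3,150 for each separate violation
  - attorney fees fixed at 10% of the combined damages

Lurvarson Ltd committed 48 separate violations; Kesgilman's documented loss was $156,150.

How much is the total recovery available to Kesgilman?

Statutory damages: 48 × $3,150 = $151,200
Combined damages: $156,150 + $151,200 = $307,350
Attorney fees: 10% of $307,350 = $30,735
Total recovery: $307,350 + $30,735 = $338,085

Total recovery: $338,085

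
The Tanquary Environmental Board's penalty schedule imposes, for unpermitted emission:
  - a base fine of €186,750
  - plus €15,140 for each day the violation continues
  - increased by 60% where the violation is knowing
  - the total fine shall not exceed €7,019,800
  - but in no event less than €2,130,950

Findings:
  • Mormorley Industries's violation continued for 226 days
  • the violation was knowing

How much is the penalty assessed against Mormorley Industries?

€5,773,424

Per-day component: 226 × €15,140 = €3,421,640
Base plus per-day: €186,750 + €3,421,640 = €3,608,390
Enhancement: 60% of €3,608,390 = €2,165,034
Enhanced fine: €3,608,390 + €2,165,034 = €5,773,424
Cap at €7,019,800: €5,773,424 is within the cap, no reduction.
Minimum €2,130,950: €5,773,424 meets the minimum, no increase.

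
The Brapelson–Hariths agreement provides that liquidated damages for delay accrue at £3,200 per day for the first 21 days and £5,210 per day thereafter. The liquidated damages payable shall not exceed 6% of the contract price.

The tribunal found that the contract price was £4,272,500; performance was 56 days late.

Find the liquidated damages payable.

First 21 days: 21 × £3,200 = £67,200
Remaining days: (56 − 21) × £5,210 = £182,350
Accrued per-day damages: £67,200 + £182,350 = £249,550
Cap: 6% of £4,272,500 = £256,350
Cap at £256,350: £249,550 is within the cap, no reduction.

£249,550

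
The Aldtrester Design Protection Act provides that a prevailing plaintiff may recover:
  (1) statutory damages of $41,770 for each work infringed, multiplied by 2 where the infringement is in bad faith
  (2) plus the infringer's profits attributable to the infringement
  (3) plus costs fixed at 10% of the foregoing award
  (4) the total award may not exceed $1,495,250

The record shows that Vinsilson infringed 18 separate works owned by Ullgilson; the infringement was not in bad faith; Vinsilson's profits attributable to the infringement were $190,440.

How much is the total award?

Statutory damages: 18 × $41,770 = $751,860
Infringement not in bad faith: no ×2 enhancement.
Combined award: $751,860 + $190,440 = $942,300
Costs: 10% of $942,300 = $94,230
Award plus costs: $942,300 + $94,230 = $1,036,530
Cap at $1,495,250: $1,036,530 is within the cap, no reduction.

$1,036,530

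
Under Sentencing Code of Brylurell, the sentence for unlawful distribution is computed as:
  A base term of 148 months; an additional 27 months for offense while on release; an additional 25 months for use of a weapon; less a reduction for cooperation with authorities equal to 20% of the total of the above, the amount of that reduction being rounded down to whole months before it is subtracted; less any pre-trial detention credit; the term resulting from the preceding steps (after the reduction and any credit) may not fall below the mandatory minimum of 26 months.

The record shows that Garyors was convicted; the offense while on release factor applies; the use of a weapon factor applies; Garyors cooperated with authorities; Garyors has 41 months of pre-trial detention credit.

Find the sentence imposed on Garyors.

119 months

Offense while on release enhancement: +27 months
Use of a weapon enhancement: +25 months
Adjusted term: 148 months + 27 months + 25 months = 200 months
Cooperation with authorities reduction: 20% of 200 months = 40 months (rounded down)
After reduction: 200 − 40 = 160 months
Less pre-trial detention credit: 160 months − 41 months = 119 months
Minimum 26 months: 119 months meets the minimum, no increase.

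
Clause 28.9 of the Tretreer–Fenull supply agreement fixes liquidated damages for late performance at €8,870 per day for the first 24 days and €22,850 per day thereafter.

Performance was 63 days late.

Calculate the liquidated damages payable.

€1,104,030

First 24 days: 24 × €8,870 = €212,880
Remaining days: (63 − 24) × €22,850 = €891,150
Accrued per-day damages: €212,880 + €891,150 = €1,104,030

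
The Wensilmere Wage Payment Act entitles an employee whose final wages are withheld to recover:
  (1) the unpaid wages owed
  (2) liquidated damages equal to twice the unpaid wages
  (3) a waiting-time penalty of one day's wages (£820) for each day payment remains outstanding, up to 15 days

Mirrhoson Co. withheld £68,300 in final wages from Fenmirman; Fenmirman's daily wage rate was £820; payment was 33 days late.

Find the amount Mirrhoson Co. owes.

Doubled: 2 × £68,300 = £136,600
Penalty days: min(33, 15) = 15
Waiting-time penalty: 15 × £820 = £12,300
Total award: £68,300 + £136,600 + £12,300 = £217,200

Total award: £217,200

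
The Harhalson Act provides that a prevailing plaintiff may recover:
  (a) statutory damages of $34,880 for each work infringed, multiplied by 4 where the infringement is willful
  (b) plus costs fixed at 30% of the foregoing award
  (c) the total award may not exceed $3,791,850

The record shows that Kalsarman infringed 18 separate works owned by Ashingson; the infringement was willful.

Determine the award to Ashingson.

Statutory damages: 18 × $34,880 = $627,840
Multiplied by 4: 4 × $627,840 = $2,511,360
Costs: 30% of $2,511,360 = $753,408
Award plus costs: $2,511,360 + $753,408 = $3,264,768
Cap at $3,791,850: $3,264,768 is within the cap, no reduction.

$3,264,768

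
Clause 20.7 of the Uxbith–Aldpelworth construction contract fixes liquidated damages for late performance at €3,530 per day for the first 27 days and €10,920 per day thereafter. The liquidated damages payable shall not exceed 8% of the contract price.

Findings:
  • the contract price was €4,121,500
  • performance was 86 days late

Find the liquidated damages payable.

€329,720

First 27 days: 27 × €3,530 = €95,310
Remaining days: (86 − 27) × €10,920 = €644,280
Accrued per-day damages: €95,310 + €644,280 = €739,590
Cap: 8% of €4,121,500 = €329,720
Cap at €329,720: €739,590 exceeds the cap → €329,720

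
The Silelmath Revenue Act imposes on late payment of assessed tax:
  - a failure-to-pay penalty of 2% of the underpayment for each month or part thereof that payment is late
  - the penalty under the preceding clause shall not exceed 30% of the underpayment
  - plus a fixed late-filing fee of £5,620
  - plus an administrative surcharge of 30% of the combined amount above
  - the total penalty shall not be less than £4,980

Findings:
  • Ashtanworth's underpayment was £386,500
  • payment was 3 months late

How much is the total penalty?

£37,453

Accrued rate: 2% × 3 = 6%, capped at 30% → 6%
Failure-to-pay penalty: 6% of £386,500 = £23,190
Penalty before surcharge: £23,190 + £5,620 = £28,810
Administrative surcharge: 30% of £28,810 = £8,643
Total penalty: £28,810 + £8,643 = £37,453
Minimum £4,980: £37,453 meets the minimum, no increase.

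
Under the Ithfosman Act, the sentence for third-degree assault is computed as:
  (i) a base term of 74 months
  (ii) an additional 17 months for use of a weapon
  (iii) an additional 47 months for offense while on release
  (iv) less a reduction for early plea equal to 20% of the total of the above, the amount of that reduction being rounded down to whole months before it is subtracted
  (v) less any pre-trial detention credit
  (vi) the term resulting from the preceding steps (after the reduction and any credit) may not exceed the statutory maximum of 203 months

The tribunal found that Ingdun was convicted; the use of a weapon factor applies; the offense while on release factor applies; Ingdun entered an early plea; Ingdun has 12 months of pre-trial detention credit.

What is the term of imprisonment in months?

Use of a weapon enhancement: +17 months
Offense while on release enhancement: +47 months
Adjusted term: 74 months + 17 months + 47 months = 138 months
Early plea reduction: 20% of 138 months = 27 months (rounded down)
After reduction: 138 − 27 = 111 months
Less pre-trial detention credit: 111 months − 12 months = 99 months
Cap at 203 months: 99 months is within the cap, no reduction.

99 months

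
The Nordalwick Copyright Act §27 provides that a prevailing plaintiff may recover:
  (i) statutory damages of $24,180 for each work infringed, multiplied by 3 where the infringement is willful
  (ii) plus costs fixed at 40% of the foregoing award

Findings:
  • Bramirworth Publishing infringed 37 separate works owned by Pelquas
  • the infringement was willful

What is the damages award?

$3,757,572

Statutory damages: 37 × $24,180 = $894,660
Trebled: 3 × $894,660 = $2,683,980
Costs: 40% of $2,683,980 = $1,073,592
Award plus costs: $2,683,980 + $1,073,592 = $3,757,572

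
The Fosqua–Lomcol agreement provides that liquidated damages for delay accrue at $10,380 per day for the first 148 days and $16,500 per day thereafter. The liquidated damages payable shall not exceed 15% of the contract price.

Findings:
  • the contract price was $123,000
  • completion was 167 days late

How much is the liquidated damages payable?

$18,450

First 148 days: 148 × $10,380 = $1,536,240
Remaining days: (167 − 148) × $16,500 = $313,500
Accrued per-day damages: $1,536,240 + $313,500 = $1,849,740
Cap: 15% of $123,000 = $18,450
Cap at $18,450: $1,849,740 exceeds the cap → $18,450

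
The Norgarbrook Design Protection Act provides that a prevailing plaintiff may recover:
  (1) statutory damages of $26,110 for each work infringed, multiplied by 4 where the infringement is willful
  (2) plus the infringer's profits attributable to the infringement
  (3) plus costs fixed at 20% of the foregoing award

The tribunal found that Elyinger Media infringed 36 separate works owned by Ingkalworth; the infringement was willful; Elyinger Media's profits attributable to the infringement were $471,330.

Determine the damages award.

Statutory damages: 36 × $26,110 = $939,960
Multiplied by 4: 4 × $939,960 = $3,759,840
Combined award: $3,759,840 + $471,330 = $4,231,170
Costs: 20% of $4,231,170 = $846,234
Award plus costs: $4,231,170 + $846,234 = $5,077,404

$5,077,404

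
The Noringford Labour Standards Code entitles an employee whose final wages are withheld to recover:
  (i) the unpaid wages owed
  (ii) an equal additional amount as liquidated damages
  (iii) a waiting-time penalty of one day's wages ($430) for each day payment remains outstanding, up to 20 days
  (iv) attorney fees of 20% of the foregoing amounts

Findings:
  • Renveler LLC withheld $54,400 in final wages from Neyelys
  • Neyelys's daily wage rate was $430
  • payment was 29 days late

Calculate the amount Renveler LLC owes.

Liquidated damages (equal amount): $54,400
Penalty days: min(29, 20) = 20
Waiting-time penalty: 20 × $430 = $8,600
Subtotal: $54,400 + $54,400 + $8,600 = $117,400
Attorney fees: 20% of $117,400 = $23,480
Total award: $117,400 + $23,480 = $140,880

Total award: $140,880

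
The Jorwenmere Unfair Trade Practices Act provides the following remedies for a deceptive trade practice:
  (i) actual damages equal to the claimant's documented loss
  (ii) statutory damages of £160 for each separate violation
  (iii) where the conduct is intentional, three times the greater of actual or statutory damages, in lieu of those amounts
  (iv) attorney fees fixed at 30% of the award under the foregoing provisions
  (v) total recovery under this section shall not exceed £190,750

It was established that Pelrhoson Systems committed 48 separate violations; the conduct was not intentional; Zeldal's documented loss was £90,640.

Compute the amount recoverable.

Statutory damages: 48 × £160 = £7,680
Conduct not intentional: the in-lieu enhancement does not apply.
Actual plus statutory damages: £90,640 + £7,680 = £98,320
Attorney fees: 30% of £98,320 = £29,496
Total before cap: £98,320 + £29,496 = £127,816
Cap at £190,750: £127,816 is within the cap, no reduction.

£127,816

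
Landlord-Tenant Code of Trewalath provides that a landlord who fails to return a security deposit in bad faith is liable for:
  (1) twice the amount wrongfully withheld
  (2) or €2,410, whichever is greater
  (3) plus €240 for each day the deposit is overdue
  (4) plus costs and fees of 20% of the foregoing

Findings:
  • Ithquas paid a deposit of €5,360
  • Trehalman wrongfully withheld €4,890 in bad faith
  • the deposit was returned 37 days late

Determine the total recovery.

€22,392

Doubled: 2 × €4,890 = €9,780
Minimum €2,410: €9,780 meets the minimum, no increase.
Late-return penalty: 37 × €240 = €8,880
Damages plus late penalty: €9,780 + €8,880 = €18,660
Costs and fees: 20% of €18,660 = €3,732
Total recovery: €18,660 + €3,732 = €22,392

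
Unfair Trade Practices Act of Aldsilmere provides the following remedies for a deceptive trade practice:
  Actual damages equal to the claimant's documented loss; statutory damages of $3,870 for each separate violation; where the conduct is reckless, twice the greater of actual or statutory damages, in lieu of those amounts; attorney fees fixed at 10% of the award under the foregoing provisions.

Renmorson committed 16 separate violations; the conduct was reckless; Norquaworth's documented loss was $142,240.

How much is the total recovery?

Statutory damages: 16 × $3,870 = $61,920
Greater of actual damages ($142,240) or statutory damages ($61,920): $142,240
Doubled: 2 × $142,240 = $284,480
Attorney fees: 10% of $284,480 = $28,448
Total recovery: $284,480 + $28,448 = $312,928

Total recovery: $312,928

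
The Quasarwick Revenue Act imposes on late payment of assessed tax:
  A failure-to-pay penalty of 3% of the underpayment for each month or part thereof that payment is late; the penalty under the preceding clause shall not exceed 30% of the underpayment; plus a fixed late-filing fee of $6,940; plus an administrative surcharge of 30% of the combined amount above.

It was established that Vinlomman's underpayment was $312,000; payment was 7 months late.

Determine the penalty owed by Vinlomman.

$94,198

Accrued rate: 3% × 7 = 21%, capped at 30% → 21%
Failure-to-pay penalty: 21% of $312,000 = $65,520
Penalty before surcharge: $65,520 + $6,940 = $72,460
Administrative surcharge: 30% of $72,460 = $21,738
Total penalty: $72,460 + $21,738 = $94,198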